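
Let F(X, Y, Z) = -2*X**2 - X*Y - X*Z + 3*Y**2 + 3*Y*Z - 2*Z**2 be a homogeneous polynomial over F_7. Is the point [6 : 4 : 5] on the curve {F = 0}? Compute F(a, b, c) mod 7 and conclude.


F(6,4,5) ≡ 2 (mod 7); P is NOT on the curve.

Evaluate F(6, 4, 5) term-by-term (mod 7).
  -2*X**2 ↦ -2·36·1·1 = -72
  -X*Y ↦ -1·6·4·1 = -24
  -X*Z ↦ -1·6·1·5 = -30
  3*Y**2 ↦ 3·1·16·1 = 48
  3*Y*Z ↦ 3·1·4·5 = 60
  -2*Z**2 ↦ -2·1·1·25 = -50
Sum: F(6, 4, 5) = (-72) + (-24) + (-30) + (48) + (60) + (-50) = -68.
Reducing mod 7: -68 ≡ 2 (mod 7).
Since F(a, b, c) ≡ 2 ≠ 0 (mod 7), P does NOT lie on the curve.


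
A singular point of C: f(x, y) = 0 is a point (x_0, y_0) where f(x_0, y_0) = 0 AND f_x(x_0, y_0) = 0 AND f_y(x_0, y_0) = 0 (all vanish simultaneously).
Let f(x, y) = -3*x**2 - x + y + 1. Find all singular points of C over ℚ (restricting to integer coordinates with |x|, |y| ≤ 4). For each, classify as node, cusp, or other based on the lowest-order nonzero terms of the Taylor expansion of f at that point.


No singular points in the scanned grid; C is smooth there.

Compute partial derivatives:
  f_x = -6*x - 1.
  f_y = 1.
f_y = 1 is a nonzero constant, so f_y never vanishes: no point (x, y) can satisfy f = f_x = f_y = 0. In particular no (x, y) ∈ {−4, ..., 4}² is singular; the curve is smooth.


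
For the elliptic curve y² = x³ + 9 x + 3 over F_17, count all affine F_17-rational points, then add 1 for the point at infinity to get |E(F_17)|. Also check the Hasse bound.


Affine points = {(1, 8), (1, 9), (4, 1), (4, 16), (6, 1), (6, 16), (7, 1), (7, 16), (8, 3), (8, 14), (14, 0)}; affine count = 11; |E(F_17)| = 12.

Discriminant check: Δ ∝ 4a³ + 27b² = 4·9³ + 27·3² = 4·729 + 27·9 ≡ 14 (mod 17). Nonzero ⇒ E is nonsingular.
For each x ∈ F_17, compute rhs = x³ + 9·x + 3 mod 17, then count y ∈ F_17 with y² ≡ rhs.
  x = 0: rhs = 3, matching y values: none (0 points).
  x = 1: rhs = 13, matching y values: 8, 9 (2 points).
  x = 2: rhs = 12, matching y values: none (0 points).
  x = 3: rhs = 6, matching y values: none (0 points).
  x = 4: rhs = 1, matching y values: 1, 16 (2 points).
  x = 5: rhs = 3, matching y values: none (0 points).
  x = 6: rhs = 1, matching y values: 1, 16 (2 points).
  x = 7: rhs = 1, matching y values: 1, 16 (2 points).
  x = 8: rhs = 9, matching y values: 3, 14 (2 points).
  x = 9: rhs = 14, matching y values: none (0 points).
  x = 10: rhs = 5, matching y values: none (0 points).
  x = 11: rhs = 5, matching y values: none (0 points).
  x = 12: rhs = 3, matching y values: none (0 points).
  x = 13: rhs = 5, matching y values: none (0 points).
  x = 14: rhs = 0, matching y values: 0 (1 points).
  x = 15: rhs = 11, matching y values: none (0 points).
  x = 16: rhs = 10, matching y values: none (0 points).
Total affine count: 11.
Full point count |E(F_17)| = 11 + 1 = 12.
Hasse bound: |12 − (17+1)| = |-6| = 6 ≤ 2√17 ≈ 8.2462 ✓.


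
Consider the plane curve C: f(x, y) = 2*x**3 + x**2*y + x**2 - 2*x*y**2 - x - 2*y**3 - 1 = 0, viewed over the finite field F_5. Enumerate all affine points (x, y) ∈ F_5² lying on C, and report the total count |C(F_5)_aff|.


Affine F_5-points: {(0, 3), (1, 4), (2, 1), (3, 1), (4, 1)}; count = 5.

For each of the 25 pairs (x, y) ∈ F_5², evaluate f(x, y) mod 5. Record the zeros.
  x = 0: [0↦4, 1↦2, 2↦3, 3↦0, 4↦1]  zeros at y ∈ {3}
  x = 1: [0↦1, 1↦3, 2↦4, 3↦2, 4↦0]  zeros at y ∈ {4}
  x = 2: [0↦2, 1↦0, 2↦3, 3↦4, 4↦1]  zeros at y ∈ {1}
  x = 3: [0↦4, 1↦0, 2↦2, 3↦3, 4↦1]  zeros at y ∈ {1}
  x = 4: [0↦4, 1↦0, 2↦3, 3↦1, 4↦2]  zeros at y ∈ {1}
Collecting zeros: affine points = {(0, 3), (1, 4), (2, 1), (3, 1), (4, 1)}.
Total count |C(F_5)_aff| = 5.


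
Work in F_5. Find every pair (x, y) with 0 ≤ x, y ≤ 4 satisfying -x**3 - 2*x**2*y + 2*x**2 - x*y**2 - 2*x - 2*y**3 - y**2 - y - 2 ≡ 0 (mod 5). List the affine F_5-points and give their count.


Affine F_5-points: {(0, 4), (1, 1), (1, 4), (2, 1), (3, 4), (4, 3)}; count = 6.

For each of the 25 pairs (x, y) ∈ F_5², evaluate f(x, y) mod 5. Record the zeros.
  x = 0: [0↦3, 1↦4, 2↦1, 3↦2, 4↦0]  zeros at y ∈ {4}
  x = 1: [0↦2, 1↦0, 2↦2, 3↦1, 4↦0]  zeros at y ∈ {1, 4}
  x = 2: [0↦4, 1↦0, 2↦3, 3↦1, 4↦2]  zeros at y ∈ {1}
  x = 3: [0↦3, 1↦3, 2↦3, 3↦1, 4↦0]  zeros at y ∈ {4}
  x = 4: [0↦3, 1↦3, 2↦1, 3↦0, 4↦3]  zeros at y ∈ {3}
Collecting zeros: affine points = {(0, 4), (1, 1), (1, 4), (2, 1), (3, 4), (4, 3)}.
Total count |C(F_5)_aff| = 6.


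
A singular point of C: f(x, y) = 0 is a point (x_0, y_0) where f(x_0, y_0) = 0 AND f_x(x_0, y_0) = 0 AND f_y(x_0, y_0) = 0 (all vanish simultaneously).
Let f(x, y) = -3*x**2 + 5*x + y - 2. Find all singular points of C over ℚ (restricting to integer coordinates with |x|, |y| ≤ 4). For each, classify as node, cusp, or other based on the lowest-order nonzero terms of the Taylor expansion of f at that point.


No singular points in the scanned grid; C is smooth there.

Compute partial derivatives:
  f_x = 5 - 6*x.
  f_y = 1.
f_y = 1 is a nonzero constant, so f_y never vanishes: no point (x, y) can satisfy f = f_x = f_y = 0. In particular no (x, y) ∈ {−4, ..., 4}² is singular; the curve is smooth.


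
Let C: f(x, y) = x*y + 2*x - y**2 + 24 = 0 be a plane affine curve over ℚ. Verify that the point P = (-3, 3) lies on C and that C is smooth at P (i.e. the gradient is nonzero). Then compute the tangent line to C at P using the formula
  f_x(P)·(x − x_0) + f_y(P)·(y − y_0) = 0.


Tangent line at P: 5*x - 9*y + 42 = 0.

Step 1: f(-3, 3) = 0, so P lies on C.
Step 2: partial derivatives
  f_x(x, y) = y + 2, f_y(x, y) = x - 2*y.
  f_x(P) = 5, f_y(P) = -9 (gradient nonzero, so P is smooth).
Step 3: tangent line at P: 5·(x − -3) + -9·(y − 3) = 0.
Expanding: 5*x - 9*y + 42 = 0.


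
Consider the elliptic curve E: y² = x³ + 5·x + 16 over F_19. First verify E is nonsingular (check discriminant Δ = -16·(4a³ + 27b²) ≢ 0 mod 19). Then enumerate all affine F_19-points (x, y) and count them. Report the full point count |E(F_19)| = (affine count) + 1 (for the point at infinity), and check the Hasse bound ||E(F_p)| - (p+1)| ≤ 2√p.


Affine points = {(0, 4), (0, 15), (3, 1), (3, 18), (4, 9), (4, 10), (8, 6), (8, 13), (9, 7), (9, 12), (13, 6), (13, 13), (17, 6), (17, 13)}; affine count = 14; |E(F_19)| = 15.

Discriminant check: Δ ∝ 4a³ + 27b² = 4·5³ + 27·16² = 4·125 + 27·256 ≡ 2 (mod 19). Nonzero ⇒ E is nonsingular.
For each x ∈ F_19, compute rhs = x³ + 5·x + 16 mod 19, then count y ∈ F_19 with y² ≡ rhs.
  x = 0: rhs = 16, matching y values: 4, 15 (2 points).
  x = 1: rhs = 3, matching y values: none (0 points).
  x = 2: rhs = 15, matching y values: none (0 points).
  x = 3: rhs = 1, matching y values: 1, 18 (2 points).
  x = 4: rhs = 5, matching y values: 9, 10 (2 points).
  x = 5: rhs = 14, matching y values: none (0 points).
  x = 6: rhs = 15, matching y values: none (0 points).
  x = 7: rhs = 14, matching y values: none (0 points).
  x = 8: rhs = 17, matching y values: 6, 13 (2 points).
  x = 9: rhs = 11, matching y values: 7, 12 (2 points).
  x = 10: rhs = 2, matching y values: none (0 points).
  x = 11: rhs = 15, matching y values: none (0 points).
  x = 12: rhs = 18, matching y values: none (0 points).
  x = 13: rhs = 17, matching y values: 6, 13 (2 points).
  x = 14: rhs = 18, matching y values: none (0 points).
  x = 15: rhs = 8, matching y values: none (0 points).
  x = 16: rhs = 12, matching y values: none (0 points).
  x = 17: rhs = 17, matching y values: 6, 13 (2 points).
  x = 18: rhs = 10, matching y values: none (0 points).
Total affine count: 14.
Full point count |E(F_19)| = 14 + 1 = 15.
Hasse bound: |15 − (19+1)| = |-5| = 5 ≤ 2√19 ≈ 8.7178 ✓.


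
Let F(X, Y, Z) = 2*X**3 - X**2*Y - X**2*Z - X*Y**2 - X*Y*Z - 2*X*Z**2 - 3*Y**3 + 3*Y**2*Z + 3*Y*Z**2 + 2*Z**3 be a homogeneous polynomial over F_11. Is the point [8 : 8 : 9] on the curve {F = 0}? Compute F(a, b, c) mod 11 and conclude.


F(8,8,9) ≡ 2 (mod 11); P is NOT on the curve.

Evaluate F(8, 8, 9) term-by-term (mod 11).
  2*X**3 ↦ 2·512·1·1 = 1024
  -X**2*Y ↦ -1·64·8·1 = -512
  -X**2*Z ↦ -1·64·1·9 = -576
  -X*Y**2 ↦ -1·8·64·1 = -512
  -X*Y*Z ↦ -1·8·8·9 = -576
  -2*X*Z**2 ↦ -2·8·1·81 = -1296
  -3*Y**3 ↦ -3·1·512·1 = -1536
  3*Y**2*Z ↦ 3·1·64·9 = 1728
  3*Y*Z**2 ↦ 3·1·8·81 = 1944
  2*Z**3 ↦ 2·1·1·729 = 1458
Sum: F(8, 8, 9) = (1024) + (-512) + (-576) + (-512) + (-576) + (-1296) + (-1536) + (1728) + (1944) + (1458) = 1146.
Reducing mod 11: 1146 ≡ 2 (mod 11).
Since F(a, b, c) ≡ 2 ≠ 0 (mod 11), P does NOT lie on the curve.


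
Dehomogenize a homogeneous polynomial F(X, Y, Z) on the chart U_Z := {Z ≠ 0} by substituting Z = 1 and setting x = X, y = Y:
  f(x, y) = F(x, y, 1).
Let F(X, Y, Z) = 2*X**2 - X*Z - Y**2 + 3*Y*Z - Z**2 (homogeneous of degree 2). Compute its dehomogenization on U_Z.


f(x, y) = 2*x**2 - x - y**2 + 3*y - 1

On U_Z we set Z = 1. Each monomial c·X^i·Y^j·Z^k in F becomes c·x^i·y^j·1^k = c·x^i·y^j.
Substituting Z = 1: F(X, Y, 1) = 2*x**2 - x - y**2 + 3*y - 1.
Note: deg(f) ≤ deg(F) = 2; strict inequality happens when F is divisible by Z (lost terms).


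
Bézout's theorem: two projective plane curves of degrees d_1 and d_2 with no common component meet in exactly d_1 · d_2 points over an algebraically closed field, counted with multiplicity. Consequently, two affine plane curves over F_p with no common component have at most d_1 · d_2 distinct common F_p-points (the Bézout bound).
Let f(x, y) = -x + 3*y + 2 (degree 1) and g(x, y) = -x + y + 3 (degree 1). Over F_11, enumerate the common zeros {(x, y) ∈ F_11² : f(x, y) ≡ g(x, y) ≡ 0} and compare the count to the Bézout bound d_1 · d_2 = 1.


Common zeros: {(9, 6)}; count = 1; Bézout bound = 1.

deg(f) = 1, deg(g) = 1, so Bézout bound = 1.
Scan x ∈ F_11. For each x, list the y ∈ F_11 with f(x, y) ≡ 0 and those with g(x, y) ≡ 0 (mod 11); the common zeros in that column are the intersection.
  x = 0: f ≡ 0 at y ∈ {3}; g ≡ 0 at y ∈ {8}; common: ∅.
  x = 1: f ≡ 0 at y ∈ {7}; g ≡ 0 at y ∈ {9}; common: ∅.
  x = 2: f ≡ 0 at y ∈ {0}; g ≡ 0 at y ∈ {10}; common: ∅.
  x = 3: f ≡ 0 at y ∈ {4}; g ≡ 0 at y ∈ {0}; common: ∅.
  x = 4: f ≡ 0 at y ∈ {8}; g ≡ 0 at y ∈ {1}; common: ∅.
  x = 5: f ≡ 0 at y ∈ {1}; g ≡ 0 at y ∈ {2}; common: ∅.
  x = 6: f ≡ 0 at y ∈ {5}; g ≡ 0 at y ∈ {3}; common: ∅.
  x = 7: f ≡ 0 at y ∈ {9}; g ≡ 0 at y ∈ {4}; common: ∅.
  x = 8: f ≡ 0 at y ∈ {2}; g ≡ 0 at y ∈ {5}; common: ∅.
  x = 9: f ≡ 0 at y ∈ {6}; g ≡ 0 at y ∈ {6}; common: {6}.
  x = 10: f ≡ 0 at y ∈ {10}; g ≡ 0 at y ∈ {7}; common: ∅.
Collecting: common zeros = {(9, 6)}, so the count is 1.
Comparison with the Bézout bound: 1 ≤ 1 = deg(f)·deg(g), as expected for curves with no common component (the bound is attained).


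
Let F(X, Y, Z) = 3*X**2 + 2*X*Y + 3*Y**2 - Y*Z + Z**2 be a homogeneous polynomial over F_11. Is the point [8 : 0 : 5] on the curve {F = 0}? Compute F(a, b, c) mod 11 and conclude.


F(8,0,5) ≡ 8 (mod 11); P is NOT on the curve.

Evaluate F(8, 0, 5) term-by-term (mod 11).
  3*X**2 ↦ 3·64·1·1 = 192
  2*X*Y ↦ 2·8·0·1 = 0
  3*Y**2 ↦ 3·1·0·1 = 0
  -Y*Z ↦ -1·1·0·5 = 0
  Z**2 ↦ 1·1·1·25 = 25
Sum: F(8, 0, 5) = (192) + (0) + (0) + (0) + (25) = 217.
Reducing mod 11: 217 ≡ 8 (mod 11).
Since F(a, b, c) ≡ 8 ≠ 0 (mod 11), P does NOT lie on the curve.


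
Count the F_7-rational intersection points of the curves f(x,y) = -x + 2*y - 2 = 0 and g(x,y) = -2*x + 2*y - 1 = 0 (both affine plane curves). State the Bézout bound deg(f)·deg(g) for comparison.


Common zeros: {(1, 5)}; count = 1; Bézout bound = 1.

deg(f) = 1, deg(g) = 1, so Bézout bound = 1.
Scan x ∈ F_7. For each x, list the y ∈ F_7 with f(x, y) ≡ 0 and those with g(x, y) ≡ 0 (mod 7); the common zeros in that column are the intersection.
  x = 0: f ≡ 0 at y ∈ {1}; g ≡ 0 at y ∈ {4}; common: ∅.
  x = 1: f ≡ 0 at y ∈ {5}; g ≡ 0 at y ∈ {5}; common: {5}.
  x = 2: f ≡ 0 at y ∈ {2}; g ≡ 0 at y ∈ {6}; common: ∅.
  x = 3: f ≡ 0 at y ∈ {6}; g ≡ 0 at y ∈ {0}; common: ∅.
  x = 4: f ≡ 0 at y ∈ {3}; g ≡ 0 at y ∈ {1}; common: ∅.
  x = 5: f ≡ 0 at y ∈ {0}; g ≡ 0 at y ∈ {2}; common: ∅.
  x = 6: f ≡ 0 at y ∈ {4}; g ≡ 0 at y ∈ {3}; common: ∅.
Collecting: common zeros = {(1, 5)}, so the count is 1.
Comparison with the Bézout bound: 1 ≤ 1 = deg(f)·deg(g), as expected for curves with no common component (the bound is attained).


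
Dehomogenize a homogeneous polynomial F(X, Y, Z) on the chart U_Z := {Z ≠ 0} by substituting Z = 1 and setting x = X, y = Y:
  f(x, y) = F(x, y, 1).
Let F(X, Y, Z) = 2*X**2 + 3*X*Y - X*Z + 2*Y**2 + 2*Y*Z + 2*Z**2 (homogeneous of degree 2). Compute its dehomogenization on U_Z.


f(x, y) = 2*x**2 + 3*x*y - x + 2*y**2 + 2*y + 2

On U_Z we set Z = 1. Each monomial c·X^i·Y^j·Z^k in F becomes c·x^i·y^j·1^k = c·x^i·y^j.
Substituting Z = 1: F(X, Y, 1) = 2*x**2 + 3*x*y - x + 2*y**2 + 2*y + 2.
Note: deg(f) ≤ deg(F) = 2; strict inequality happens when F is divisible by Z (lost terms).


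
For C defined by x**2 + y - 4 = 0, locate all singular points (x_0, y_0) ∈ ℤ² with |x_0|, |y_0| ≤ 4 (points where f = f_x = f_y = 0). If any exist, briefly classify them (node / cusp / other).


No singular points in the scanned grid; C is smooth there.

Compute partial derivatives:
  f_x = 2*x.
  f_y = 1.
f_y = 1 is a nonzero constant, so f_y never vanishes: no point (x, y) can satisfy f = f_x = f_y = 0. In particular no (x, y) ∈ {−4, ..., 4}² is singular; the curve is smooth.


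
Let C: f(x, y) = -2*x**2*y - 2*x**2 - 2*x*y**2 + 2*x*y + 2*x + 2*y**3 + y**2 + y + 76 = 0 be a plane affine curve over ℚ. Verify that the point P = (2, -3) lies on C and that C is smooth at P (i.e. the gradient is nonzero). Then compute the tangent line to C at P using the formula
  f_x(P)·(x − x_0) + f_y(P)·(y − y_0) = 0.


Tangent line at P: -6*x + 69*y + 219 = 0.

Step 1: f(2, -3) = 0, so P lies on C.
Step 2: partial derivatives
  f_x(x, y) = -4*x*y - 4*x - 2*y**2 + 2*y + 2, f_y(x, y) = -2*x**2 - 4*x*y + 2*x + 6*y**2 + 2*y + 1.
  f_x(P) = -6, f_y(P) = 69 (gradient nonzero, so P is smooth).
Step 3: tangent line at P: -6·(x − 2) + 69·(y − -3) = 0.
Expanding: -6*x + 69*y + 219 = 0.


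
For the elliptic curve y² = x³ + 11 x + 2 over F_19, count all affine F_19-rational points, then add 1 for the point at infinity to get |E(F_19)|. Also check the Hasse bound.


Affine points = {(3, 9), (3, 10), (5, 7), (5, 12), (7, 2), (7, 17), (12, 0), (13, 9), (13, 10), (18, 3), (18, 16)}; affine count = 11; |E(F_19)| = 12.

Discriminant check: Δ ∝ 4a³ + 27b² = 4·11³ + 27·2² = 4·1331 + 27·4 ≡ 17 (mod 19). Nonzero ⇒ E is nonsingular.
For each x ∈ F_19, compute rhs = x³ + 11·x + 2 mod 19, then count y ∈ F_19 with y² ≡ rhs.
  x = 0: rhs = 2, matching y values: none (0 points).
  x = 1: rhs = 14, matching y values: none (0 points).
  x = 2: rhs = 13, matching y values: none (0 points).
  x = 3: rhs = 5, matching y values: 9, 10 (2 points).
  x = 4: rhs = 15, matching y values: none (0 points).
  x = 5: rhs = 11, matching y values: 7, 12 (2 points).
  x = 6: rhs = 18, matching y values: none (0 points).
  x = 7: rhs = 4, matching y values: 2, 17 (2 points).
  x = 8: rhs = 13, matching y values: none (0 points).
  x = 9: rhs = 13, matching y values: none (0 points).
  x = 10: rhs = 10, matching y values: none (0 points).
  x = 11: rhs = 10, matching y values: none (0 points).
  x = 12: rhs = 0, matching y values: 0 (1 points).
  x = 13: rhs = 5, matching y values: 9, 10 (2 points).
  x = 14: rhs = 12, matching y values: none (0 points).
  x = 15: rhs = 8, matching y values: none (0 points).
  x = 16: rhs = 18, matching y values: none (0 points).
  x = 17: rhs = 10, matching y values: none (0 points).
  x = 18: rhs = 9, matching y values: 3, 16 (2 points).
Total affine count: 11.
Full point count |E(F_19)| = 11 + 1 = 12.
Hasse bound: |12 − (19+1)| = |-8| = 8 ≤ 2√19 ≈ 8.7178 ✓.


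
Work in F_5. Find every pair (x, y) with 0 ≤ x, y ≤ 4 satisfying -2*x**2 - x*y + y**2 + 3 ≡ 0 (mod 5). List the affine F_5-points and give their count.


Affine F_5-points: {(2, 0), (2, 2), (3, 0), (3, 3)}; count = 4.

For each of the 25 pairs (x, y) ∈ F_5², evaluate f(x, y) mod 5. Record the zeros.
  x = 0: [0↦3, 1↦4, 2↦2, 3↦2, 4↦4]  zeros at y ∈ ∅
  x = 1: [0↦1, 1↦1, 2↦3, 3↦2, 4↦3]  zeros at y ∈ ∅
  x = 2: [0↦0, 1↦4, 2↦0, 3↦3, 4↦3]  zeros at y ∈ {0, 2}
  x = 3: [0↦0, 1↦3, 2↦3, 3↦0, 4↦4]  zeros at y ∈ {0, 3}
  x = 4: [0↦1, 1↦3, 2↦2, 3↦3, 4↦1]  zeros at y ∈ ∅
Collecting zeros: affine points = {(2, 0), (2, 2), (3, 0), (3, 3)}.
Total count |C(F_5)_aff| = 4.


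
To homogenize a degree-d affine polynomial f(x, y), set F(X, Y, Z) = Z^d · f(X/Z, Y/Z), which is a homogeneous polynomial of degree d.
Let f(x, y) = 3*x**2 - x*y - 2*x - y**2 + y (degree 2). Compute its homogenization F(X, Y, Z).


F(X, Y, Z) = 3*X**2 - X*Y - 2*X*Z - Y**2 + Y*Z

deg(f) = 2.
Substitute x = X/Z, y = Y/Z into f, then multiply by Z^2.
  monomial 3·x^2·y^0 ↦ 3·X^2·Y^0·Z^0.
  monomial -1·x^1·y^1 ↦ -1·X^1·Y^1·Z^0.
  monomial -2·x^1·y^0 ↦ -2·X^1·Y^0·Z^1.
  monomial -1·x^0·y^2 ↦ -1·X^0·Y^2·Z^0.
  monomial 1·x^0·y^1 ↦ 1·X^0·Y^1·Z^1.
Collecting: F(X, Y, Z) = 3*X**2 - X*Y - 2*X*Z - Y**2 + Y*Z.


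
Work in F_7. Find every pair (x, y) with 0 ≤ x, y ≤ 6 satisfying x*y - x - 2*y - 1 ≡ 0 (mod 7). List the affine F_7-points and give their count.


Affine F_7-points: {(0, 3), (1, 5), (3, 4), (4, 6), (5, 2), (6, 0)}; count = 6.

For each of the 49 pairs (x, y) ∈ F_7², evaluate f(x, y) mod 7. Record the zeros.
  x = 0: [0↦6, 1↦4, 2↦2, 3↦0, 4↦5, 5↦3, 6↦1]  zeros at y ∈ {3}
  x = 1: [0↦5, 1↦4, 2↦3, 3↦2, 4↦1, 5↦0, 6↦6]  zeros at y ∈ {5}
  x = 2: [0↦4, 1↦4, 2↦4, 3↦4, 4↦4, 5↦4, 6↦4]  zeros at y ∈ ∅
  x = 3: [0↦3, 1↦4, 2↦5, 3↦6, 4↦0, 5↦1, 6↦2]  zeros at y ∈ {4}
  x = 4: [0↦2, 1↦4, 2↦6, 3↦1, 4↦3, 5↦5, 6↦0]  zeros at y ∈ {6}
  x = 5: [0↦1, 1↦4, 2↦0, 3↦3, 4↦6, 5↦2, 6↦5]  zeros at y ∈ {2}
  x = 6: [0↦0, 1↦4, 2↦1, 3↦5, 4↦2, 5↦6, 6↦3]  zeros at y ∈ {0}
Collecting zeros: affine points = {(0, 3), (1, 5), (3, 4), (4, 6), (5, 2), (6, 0)}.
Total count |C(F_7)_aff| = 6.


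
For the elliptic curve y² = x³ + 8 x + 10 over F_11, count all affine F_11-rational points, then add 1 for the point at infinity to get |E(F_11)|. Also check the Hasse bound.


Affine points = {(2, 1), (2, 10), (8, 5), (8, 6), (10, 1), (10, 10)}; affine count = 6; |E(F_11)| = 7.

Discriminant check: Δ ∝ 4a³ + 27b² = 4·8³ + 27·10² = 4·512 + 27·100 ≡ 7 (mod 11). Nonzero ⇒ E is nonsingular.
For each x ∈ F_11, compute rhs = x³ + 8·x + 10 mod 11, then count y ∈ F_11 with y² ≡ rhs.
  x = 0: rhs = 10, matching y values: none (0 points).
  x = 1: rhs = 8, matching y values: none (0 points).
  x = 2: rhs = 1, matching y values: 1, 10 (2 points).
  x = 3: rhs = 6, matching y values: none (0 points).
  x = 4: rhs = 7, matching y values: none (0 points).
  x = 5: rhs = 10, matching y values: none (0 points).
  x = 6: rhs = 10, matching y values: none (0 points).
  x = 7: rhs = 2, matching y values: none (0 points).
  x = 8: rhs = 3, matching y values: 5, 6 (2 points).
  x = 9: rhs = 8, matching y values: none (0 points).
  x = 10: rhs = 1, matching y values: 1, 10 (2 points).
Total affine count: 6.
Full point count |E(F_11)| = 6 + 1 = 7.
Hasse bound: |7 − (11+1)| = |-5| = 5 ≤ 2√11 ≈ 6.6332 ✓.


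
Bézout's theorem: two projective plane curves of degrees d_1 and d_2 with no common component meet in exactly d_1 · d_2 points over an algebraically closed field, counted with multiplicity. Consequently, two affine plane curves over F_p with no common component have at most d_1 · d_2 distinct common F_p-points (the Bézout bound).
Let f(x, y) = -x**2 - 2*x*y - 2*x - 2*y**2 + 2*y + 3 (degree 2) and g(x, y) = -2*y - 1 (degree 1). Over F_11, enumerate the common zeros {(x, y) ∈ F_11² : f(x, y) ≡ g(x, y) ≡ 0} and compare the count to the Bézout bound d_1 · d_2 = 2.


Common zeros: ∅; count = 0; Bézout bound = 2.

deg(f) = 2, deg(g) = 1, so Bézout bound = 2.
Scan x ∈ F_11. For each x, list the y ∈ F_11 with f(x, y) ≡ 0 and those with g(x, y) ≡ 0 (mod 11); the common zeros in that column are the intersection.
  x = 0: f ≡ 0 at y ∈ ∅; g ≡ 0 at y ∈ {5}; common: ∅.
  x = 1: f ≡ 0 at y ∈ {0}; g ≡ 0 at y ∈ {5}; common: ∅.
  x = 2: f ≡ 0 at y ∈ ∅; g ≡ 0 at y ∈ {5}; common: ∅.
  x = 3: f ≡ 0 at y ∈ ∅; g ≡ 0 at y ∈ {5}; common: ∅.
  x = 4: f ≡ 0 at y ∈ {4}; g ≡ 0 at y ∈ {5}; common: ∅.
  x = 5: f ≡ 0 at y ∈ ∅; g ≡ 0 at y ∈ {5}; common: ∅.
  x = 6: f ≡ 0 at y ∈ {8, 9}; g ≡ 0 at y ∈ {5}; common: ∅.
  x = 7: f ≡ 0 at y ∈ {7, 9}; g ≡ 0 at y ∈ {5}; common: ∅.
  x = 8: f ≡ 0 at y ∈ {0, 4}; g ≡ 0 at y ∈ {5}; common: ∅.
  x = 9: f ≡ 0 at y ∈ {6, 8}; g ≡ 0 at y ∈ {5}; common: ∅.
  x = 10: f ≡ 0 at y ∈ {6, 7}; g ≡ 0 at y ∈ {5}; common: ∅.
Collecting: common zeros = ∅, so the count is 0.
Comparison with the Bézout bound: 0 ≤ 2 = deg(f)·deg(g), as expected for curves with no common component (the affine F_11-count falls short of the bound because intersections may lie at infinity, over extension fields, or carry multiplicity).


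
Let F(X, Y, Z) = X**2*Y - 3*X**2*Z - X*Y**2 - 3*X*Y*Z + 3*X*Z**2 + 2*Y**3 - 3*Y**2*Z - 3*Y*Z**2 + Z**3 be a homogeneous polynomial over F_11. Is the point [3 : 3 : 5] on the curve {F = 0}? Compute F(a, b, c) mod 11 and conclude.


F(3,3,5) ≡ 5 (mod 11); P is NOT on the curve.

Evaluate F(3, 3, 5) term-by-term (mod 11).
  X**2*Y ↦ 1·9·3·1 = 27
  -3*X**2*Z ↦ -3·9·1·5 = -135
  -X*Y**2 ↦ -1·3·9·1 = -27
  -3*X*Y*Z ↦ -3·3·3·5 = -135
  3*X*Z**2 ↦ 3·3·1·25 = 225
  2*Y**3 ↦ 2·1·27·1 = 54
  -3*Y**2*Z ↦ -3·1·9·5 = -135
  -3*Y*Z**2 ↦ -3·1·3·25 = -225
  Z**3 ↦ 1·1·1·125 = 125
Sum: F(3, 3, 5) = (27) + (-135) + (-27) + (-135) + (225) + (54) + (-135) + (-225) + (125) = -226.
Reducing mod 11: -226 ≡ 5 (mod 11).
Since F(a, b, c) ≡ 5 ≠ 0 (mod 11), P does NOT lie on the curve.


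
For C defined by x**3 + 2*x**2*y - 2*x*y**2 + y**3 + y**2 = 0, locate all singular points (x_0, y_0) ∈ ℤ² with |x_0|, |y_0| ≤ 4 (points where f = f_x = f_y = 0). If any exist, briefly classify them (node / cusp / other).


Singular points: {(0, 0)}; classification: cusp.

Compute partial derivatives:
  f_x = 3*x**2 + 4*x*y - 2*y**2.
  f_y = 2*x**2 - 4*x*y + 3*y**2 + 2*y.
Scan x_0 ∈ {−4, ..., 4}. For each x_0, f_y(x_0, y) is a polynomial in y; find its integer roots y ∈ {−4, ..., 4}, then test f_x and f at those candidates.
  x = -4: f_y(-4, y) = 3*y**2 + 18*y + 32; no integer root y with |y| ≤ 4.
  x = -3: f_y(-3, y) = 3*y**2 + 14*y + 18; no integer root y with |y| ≤ 4.
  x = -2: f_y(-2, y) = 3*y**2 + 10*y + 8; vanishes at y ∈ {-2}. (-2, -2): f_x = 20 ≠ 0.
  x = -1: f_y(-1, y) = 3*y**2 + 6*y + 2; no integer root y with |y| ≤ 4.
  x = 0: f_y(0, y) = 3*y**2 + 2*y; vanishes at y ∈ {0}. (0, 0): f_x = 0, f = 0 — SINGULAR.
  x = 1: f_y(1, y) = 3*y**2 - 2*y + 2; no integer root y with |y| ≤ 4.
  x = 2: f_y(2, y) = 3*y**2 - 6*y + 8; no integer root y with |y| ≤ 4.
  x = 3: f_y(3, y) = 3*y**2 - 10*y + 18; no integer root y with |y| ≤ 4.
  x = 4: f_y(4, y) = 3*y**2 - 14*y + 32; no integer root y with |y| ≤ 4.
Only singular point on the grid: (0, 0).
Classify: substitute x = 0 + u, y = 0 + v and expand: f = u**3 + 2*u**2*v - 2*u*v**2 + v**3 + v**2.
No constant or linear terms (consistent with a singular point). Quadratic part: v**2. Cubic part: u**3 + 2*u**2*v - 2*u*v**2 + v**3.
The quadratic part v**2 is a perfect square, so there is a single (double) tangent line v = 0, i.e. y = 0. Restricting the cubic part to that line (v = 0) leaves u**3 ≠ 0, so f is not divisible by v and the branch is v² ≈ -u**3 to lowest order — this is a cusp.
Classification: cusp.


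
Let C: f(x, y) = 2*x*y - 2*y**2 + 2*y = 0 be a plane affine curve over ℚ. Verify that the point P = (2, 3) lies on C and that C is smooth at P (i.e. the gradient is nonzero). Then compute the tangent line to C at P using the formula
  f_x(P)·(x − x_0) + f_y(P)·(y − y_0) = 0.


Tangent line at P: 6*x - 6*y + 6 = 0.

Step 1: f(2, 3) = 0, so P lies on C.
Step 2: partial derivatives
  f_x(x, y) = 2*y, f_y(x, y) = 2*x - 4*y + 2.
  f_x(P) = 6, f_y(P) = -6 (gradient nonzero, so P is smooth).
Step 3: tangent line at P: 6·(x − 2) + -6·(y − 3) = 0.
Expanding: 6*x - 6*y + 6 = 0.


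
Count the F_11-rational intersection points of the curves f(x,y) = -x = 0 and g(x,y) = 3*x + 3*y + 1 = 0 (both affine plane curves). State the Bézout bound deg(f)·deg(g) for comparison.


Common zeros: {(0, 7)}; count = 1; Bézout bound = 1.

deg(f) = 1, deg(g) = 1, so Bézout bound = 1.
Scan x ∈ F_11. For each x, list the y ∈ F_11 with f(x, y) ≡ 0 and those with g(x, y) ≡ 0 (mod 11); the common zeros in that column are the intersection.
  x = 0: f ≡ 0 at y ∈ {0, 1, 2, 3, 4, 5, 6, 7, 8, 9, 10}; g ≡ 0 at y ∈ {7}; common: {7}.
  x = 1: f ≡ 0 at y ∈ ∅; g ≡ 0 at y ∈ {6}; common: ∅.
  x = 2: f ≡ 0 at y ∈ ∅; g ≡ 0 at y ∈ {5}; common: ∅.
  x = 3: f ≡ 0 at y ∈ ∅; g ≡ 0 at y ∈ {4}; common: ∅.
  x = 4: f ≡ 0 at y ∈ ∅; g ≡ 0 at y ∈ {3}; common: ∅.
  x = 5: f ≡ 0 at y ∈ ∅; g ≡ 0 at y ∈ {2}; common: ∅.
  x = 6: f ≡ 0 at y ∈ ∅; g ≡ 0 at y ∈ {1}; common: ∅.
  x = 7: f ≡ 0 at y ∈ ∅; g ≡ 0 at y ∈ {0}; common: ∅.
  x = 8: f ≡ 0 at y ∈ ∅; g ≡ 0 at y ∈ {10}; common: ∅.
  x = 9: f ≡ 0 at y ∈ ∅; g ≡ 0 at y ∈ {9}; common: ∅.
  x = 10: f ≡ 0 at y ∈ ∅; g ≡ 0 at y ∈ {8}; common: ∅.
Collecting: common zeros = {(0, 7)}, so the count is 1.
Comparison with the Bézout bound: 1 ≤ 1 = deg(f)·deg(g), as expected for curves with no common component (the bound is attained).


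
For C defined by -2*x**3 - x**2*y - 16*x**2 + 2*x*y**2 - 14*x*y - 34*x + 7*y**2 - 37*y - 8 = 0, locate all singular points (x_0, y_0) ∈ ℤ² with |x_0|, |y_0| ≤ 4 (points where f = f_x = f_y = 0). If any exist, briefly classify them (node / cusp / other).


Singular points: {(-3, 2)}; classification: cusp.

Compute partial derivatives:
  f_x = -6*x**2 - 2*x*y - 32*x + 2*y**2 - 14*y - 34.
  f_y = -x**2 + 4*x*y - 14*x + 14*y - 37.
Scan x_0 ∈ {−4, ..., 4}. For each x_0, f_y(x_0, y) is a polynomial in y; find its integer roots y ∈ {−4, ..., 4}, then test f_x and f at those candidates.
  x = -4: f_y(-4, y) = 3 - 2*y; no integer root y with |y| ≤ 4.
  x = -3: f_y(-3, y) = 2*y - 4; vanishes at y ∈ {2}. (-3, 2): f_x = 0, f = 0 — SINGULAR.
  x = -2: f_y(-2, y) = 6*y - 13; no integer root y with |y| ≤ 4.
  x = -1: f_y(-1, y) = 10*y - 24; no integer root y with |y| ≤ 4.
  x = 0: f_y(0, y) = 14*y - 37; no integer root y with |y| ≤ 4.
  x = 1: f_y(1, y) = 18*y - 52; no integer root y with |y| ≤ 4.
  x = 2: f_y(2, y) = 22*y - 69; no integer root y with |y| ≤ 4.
  x = 3: f_y(3, y) = 26*y - 88; no integer root y with |y| ≤ 4.
  x = 4: f_y(4, y) = 30*y - 109; no integer root y with |y| ≤ 4.
Only singular point on the grid: (-3, 2).
Classify: substitute x = -3 + u, y = 2 + v and expand: f = -2*u**3 - u**2*v + 2*u*v**2 + v**2.
No constant or linear terms (consistent with a singular point). Quadratic part: v**2. Cubic part: -2*u**3 - u**2*v + 2*u*v**2.
The quadratic part v**2 is a perfect square, so there is a single (double) tangent line v = 0, i.e. y = 2. Restricting the cubic part to that line (v = 0) leaves -2*u**3 ≠ 0, so f is not divisible by v and the branch is v² ≈ 2*u**3 to lowest order — this is a cusp.
Classification: cusp.


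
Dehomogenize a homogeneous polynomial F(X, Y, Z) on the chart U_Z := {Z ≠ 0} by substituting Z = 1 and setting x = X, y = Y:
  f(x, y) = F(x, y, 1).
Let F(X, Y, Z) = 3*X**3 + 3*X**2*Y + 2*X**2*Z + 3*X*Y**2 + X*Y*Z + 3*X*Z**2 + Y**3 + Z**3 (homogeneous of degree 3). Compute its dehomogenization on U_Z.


f(x, y) = 3*x**3 + 3*x**2*y + 2*x**2 + 3*x*y**2 + x*y + 3*x + y**3 + 1

On U_Z we set Z = 1. Each monomial c·X^i·Y^j·Z^k in F becomes c·x^i·y^j·1^k = c·x^i·y^j.
Substituting Z = 1: F(X, Y, 1) = 3*x**3 + 3*x**2*y + 2*x**2 + 3*x*y**2 + x*y + 3*x + y**3 + 1.
Note: deg(f) ≤ deg(F) = 3; strict inequality happens when F is divisible by Z (lost terms).


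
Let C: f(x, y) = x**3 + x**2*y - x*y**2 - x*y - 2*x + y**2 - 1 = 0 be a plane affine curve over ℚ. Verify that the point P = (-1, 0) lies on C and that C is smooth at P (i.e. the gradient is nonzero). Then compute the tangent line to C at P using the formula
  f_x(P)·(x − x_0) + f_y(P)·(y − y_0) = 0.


Tangent line at P: x + 2*y + 1 = 0.

Step 1: f(-1, 0) = 0, so P lies on C.
Step 2: partial derivatives
  f_x(x, y) = 3*x**2 + 2*x*y - y**2 - y - 2, f_y(x, y) = x**2 - 2*x*y - x + 2*y.
  f_x(P) = 1, f_y(P) = 2 (gradient nonzero, so P is smooth).
Step 3: tangent line at P: 1·(x − -1) + 2·(y − 0) = 0.
Expanding: x + 2*y + 1 = 0.


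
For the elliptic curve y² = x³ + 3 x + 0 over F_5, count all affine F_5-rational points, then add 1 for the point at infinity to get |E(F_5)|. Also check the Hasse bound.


Affine points = {(0, 0), (1, 2), (1, 3), (2, 2), (2, 3), (3, 1), (3, 4), (4, 1), (4, 4)}; affine count = 9; |E(F_5)| = 10.

Discriminant check: Δ ∝ 4a³ + 27b² = 4·3³ + 27·0² = 4·27 + 27·0 ≡ 3 (mod 5). Nonzero ⇒ E is nonsingular.
For each x ∈ F_5, compute rhs = x³ + 3·x + 0 mod 5, then count y ∈ F_5 with y² ≡ rhs.
  x = 0: rhs = 0, matching y values: 0 (1 points).
  x = 1: rhs = 4, matching y values: 2, 3 (2 points).
  x = 2: rhs = 4, matching y values: 2, 3 (2 points).
  x = 3: rhs = 1, matching y values: 1, 4 (2 points).
  x = 4: rhs = 1, matching y values: 1, 4 (2 points).
Total affine count: 9.
Full point count |E(F_5)| = 9 + 1 = 10.
Hasse bound: |10 − (5+1)| = |4| = 4 ≤ 2√5 ≈ 4.4721 ✓.


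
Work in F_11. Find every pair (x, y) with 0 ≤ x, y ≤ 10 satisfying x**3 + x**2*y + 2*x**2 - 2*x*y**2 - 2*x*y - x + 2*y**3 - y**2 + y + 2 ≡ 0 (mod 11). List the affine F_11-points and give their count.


Affine F_11-points: {(1, 8), (2, 9), (3, 0), (5, 2), (5, 10), (8, 3), (8, 5), (8, 6), (9, 5), (10, 1)}; count = 10.

For each of the 121 pairs (x, y) ∈ F_11², evaluate f(x, y) mod 11. Record the zeros.
  x = 0: [0↦2, 1↦4, 2↦5, 3↦6, 4↦8, 5↦1, 6↦8, 7↦8, 8↦2, 9↦2, 10↦9]  zeros at y ∈ ∅
  x = 1: [0↦4, 1↦3, 2↦8, 3↦9, 4↦7, 5↦3, 6↦9, 7↦4, 8↦0, 9↦9, 10↦10]  zeros at y ∈ {8}
  x = 2: [0↦5, 1↦3, 2↦3, 3↦6, 4↦2, 5↦3, 6↦10, 7↦2, 8↦2, 9↦0, 10↦8]  zeros at y ∈ {9}
  x = 3: [0↦0, 1↦10, 2↦7, 3↦3, 4↦10, 5↦7, 6↦6, 7↦8, 8↦3, 9↦3, 10↦9]  zeros at y ∈ {0}
  x = 4: [0↦6, 1↦8, 2↦4, 3↦6, 4↦4, 5↦10, 6↦3, 7↦6, 8↦9, 9↦2, 10↦8]  zeros at y ∈ ∅
  x = 5: [0↦7, 1↦3, 2↦0, 3↦10, 4↦1, 5↦7, 6↦7, 7↦2, 8↦4, 9↦3, 10↦0]  zeros at y ∈ {2, 10}
  x = 6: [0↦9, 1↦1, 2↦1, 3↦10, 4↦7, 5↦4, 6↦2, 7↦2, 8↦5, 9↦1, 10↦2]  zeros at y ∈ ∅
  x = 7: [0↦7, 1↦8, 2↦2, 3↦1, 4↦6, 5↦7, 6↦5, 7↦1, 8↦7, 9↦2, 10↦9]  zeros at y ∈ ∅
  x = 8: [0↦7, 1↦8, 2↦9, 3↦0, 4↦4, 5↦0, 6↦0, 7↦5, 8↦5, 9↦1, 10↦5]  zeros at y ∈ {3, 5, 6}
  x = 9: [0↦4, 1↦7, 2↦6, 3↦2, 4↦7, 5↦0, 6↦4, 7↦9, 8↦5, 9↦4, 10↦7]  zeros at y ∈ {5}
  x = 10: [0↦4, 1↦0, 2↦10, 3↦2, 4↦10, 5↦2, 6↦1, 7↦8, 8↦2, 9↦6, 10↦10]  zeros at y ∈ {1}
Collecting zeros: affine points = {(1, 8), (2, 9), (3, 0), (5, 2), (5, 10), (8, 3), (8, 5), (8, 6), (9, 5), (10, 1)}.
Total count |C(F_11)_aff| = 10.


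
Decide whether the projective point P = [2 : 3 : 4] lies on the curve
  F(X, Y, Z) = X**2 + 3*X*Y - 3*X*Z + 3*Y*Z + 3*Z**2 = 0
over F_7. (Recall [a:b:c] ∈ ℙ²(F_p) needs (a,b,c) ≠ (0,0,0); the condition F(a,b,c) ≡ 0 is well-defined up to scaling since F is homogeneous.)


F(2,3,4) ≡ 5 (mod 7); P is NOT on the curve.

Evaluate F(2, 3, 4) term-by-term (mod 7).
  X**2 ↦ 1·4·1·1 = 4
  3*X*Y ↦ 3·2·3·1 = 18
  -3*X*Z ↦ -3·2·1·4 = -24
  3*Y*Z ↦ 3·1·3·4 = 36
  3*Z**2 ↦ 3·1·1·16 = 48
Sum: F(2, 3, 4) = (4) + (18) + (-24) + (36) + (48) = 82.
Reducing mod 7: 82 ≡ 5 (mod 7).
Since F(a, b, c) ≡ 5 ≠ 0 (mod 7), P does NOT lie on the curve.


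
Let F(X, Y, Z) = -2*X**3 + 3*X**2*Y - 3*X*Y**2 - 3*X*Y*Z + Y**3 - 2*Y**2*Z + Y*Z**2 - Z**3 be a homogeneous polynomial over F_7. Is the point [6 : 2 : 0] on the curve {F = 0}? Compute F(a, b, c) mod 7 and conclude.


F(6,2,0) ≡ 0 (mod 7); P is on the curve.

Evaluate F(6, 2, 0) term-by-term (mod 7).
  -2*X**3 ↦ -2·216·1·1 = -432
  3*X**2*Y ↦ 3·36·2·1 = 216
  -3*X*Y**2 ↦ -3·6·4·1 = -72
  -3*X*Y*Z ↦ -3·6·2·0 = 0
  Y**3 ↦ 1·1·8·1 = 8
  -2*Y**2*Z ↦ -2·1·4·0 = 0
  Y*Z**2 ↦ 1·1·2·0 = 0
  -Z**3 ↦ -1·1·1·0 = 0
Sum: F(6, 2, 0) = (-432) + (216) + (-72) + (0) + (8) + (0) + (0) + (0) = -280.
Reducing mod 7: -280 ≡ 0 (mod 7).
Since F(a, b, c) ≡ 0 (mod 7), P lies on the curve.


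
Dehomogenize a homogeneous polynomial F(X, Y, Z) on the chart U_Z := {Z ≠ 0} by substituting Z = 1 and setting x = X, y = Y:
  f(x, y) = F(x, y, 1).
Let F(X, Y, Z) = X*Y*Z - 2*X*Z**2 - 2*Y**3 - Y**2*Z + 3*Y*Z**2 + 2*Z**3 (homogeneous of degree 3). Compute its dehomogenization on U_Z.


f(x, y) = x*y - 2*x - 2*y**3 - y**2 + 3*y + 2

On U_Z we set Z = 1. Each monomial c·X^i·Y^j·Z^k in F becomes c·x^i·y^j·1^k = c·x^i·y^j.
Substituting Z = 1: F(X, Y, 1) = x*y - 2*x - 2*y**3 - y**2 + 3*y + 2.
Note: deg(f) ≤ deg(F) = 3; strict inequality happens when F is divisible by Z (lost terms).


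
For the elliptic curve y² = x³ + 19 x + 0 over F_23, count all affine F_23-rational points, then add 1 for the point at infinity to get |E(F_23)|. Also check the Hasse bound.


Affine points = {(0, 0), (2, 0), (4, 5), (4, 18), (5, 6), (5, 17), (6, 10), (6, 13), (7, 4), (7, 19), (9, 7), (9, 16), (12, 1), (12, 22), (13, 11), (13, 12), (15, 7), (15, 16), (20, 10), (20, 13), (21, 0), (22, 7), (22, 16)}; affine count = 23; |E(F_23)| = 24.

Discriminant check: Δ ∝ 4a³ + 27b² = 4·19³ + 27·0² = 4·6859 + 27·0 ≡ 20 (mod 23). Nonzero ⇒ E is nonsingular.
For each x ∈ F_23, compute rhs = x³ + 19·x + 0 mod 23, then count y ∈ F_23 with y² ≡ rhs.
  x = 0: rhs = 0, matching y values: 0 (1 points).
  x = 1: rhs = 20, matching y values: none (0 points).
  x = 2: rhs = 0, matching y values: 0 (1 points).
  x = 3: rhs = 15, matching y values: none (0 points).
  x = 4: rhs = 2, matching y values: 5, 18 (2 points).
  x = 5: rhs = 13, matching y values: 6, 17 (2 points).
  x = 6: rhs = 8, matching y values: 10, 13 (2 points).
  x = 7: rhs = 16, matching y values: 4, 19 (2 points).
  x = 8: rhs = 20, matching y values: none (0 points).
  x = 9: rhs = 3, matching y values: 7, 16 (2 points).
  x = 10: rhs = 17, matching y values: none (0 points).
  x = 11: rhs = 22, matching y values: none (0 points).
  x = 12: rhs = 1, matching y values: 1, 22 (2 points).
  x = 13: rhs = 6, matching y values: 11, 12 (2 points).
  x = 14: rhs = 20, matching y values: none (0 points).
  x = 15: rhs = 3, matching y values: 7, 16 (2 points).
  x = 16: rhs = 7, matching y values: none (0 points).
  x = 17: rhs = 15, matching y values: none (0 points).
  x = 18: rhs = 10, matching y values: none (0 points).
  x = 19: rhs = 21, matching y values: none (0 points).
  x = 20: rhs = 8, matching y values: 10, 13 (2 points).
  x = 21: rhs = 0, matching y values: 0 (1 points).
  x = 22: rhs = 3, matching y values: 7, 16 (2 points).
Total affine count: 23.
Full point count |E(F_23)| = 23 + 1 = 24.
Hasse bound: |24 − (23+1)| = |0| = 0 ≤ 2√23 ≈ 9.5917 ✓.


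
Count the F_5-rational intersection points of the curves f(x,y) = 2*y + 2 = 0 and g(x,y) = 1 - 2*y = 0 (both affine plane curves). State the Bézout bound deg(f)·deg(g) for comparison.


Common zeros: ∅; count = 0; Bézout bound = 1.

deg(f) = 1, deg(g) = 1, so Bézout bound = 1.
Scan x ∈ F_5. For each x, list the y ∈ F_5 with f(x, y) ≡ 0 and those with g(x, y) ≡ 0 (mod 5); the common zeros in that column are the intersection.
  x = 0: f ≡ 0 at y ∈ {4}; g ≡ 0 at y ∈ {3}; common: ∅.
  x = 1: f ≡ 0 at y ∈ {4}; g ≡ 0 at y ∈ {3}; common: ∅.
  x = 2: f ≡ 0 at y ∈ {4}; g ≡ 0 at y ∈ {3}; common: ∅.
  x = 3: f ≡ 0 at y ∈ {4}; g ≡ 0 at y ∈ {3}; common: ∅.
  x = 4: f ≡ 0 at y ∈ {4}; g ≡ 0 at y ∈ {3}; common: ∅.
Collecting: common zeros = ∅, so the count is 0.
Comparison with the Bézout bound: 0 ≤ 1 = deg(f)·deg(g), as expected for curves with no common component (the affine F_5-count falls short of the bound because intersections may lie at infinity, over extension fields, or carry multiplicity).


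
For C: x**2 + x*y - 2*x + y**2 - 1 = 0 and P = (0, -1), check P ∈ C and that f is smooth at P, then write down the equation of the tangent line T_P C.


Tangent line at P: -3*x - 2*y - 2 = 0.

Step 1: f(0, -1) = 0, so P lies on C.
Step 2: partial derivatives
  f_x(x, y) = 2*x + y - 2, f_y(x, y) = x + 2*y.
  f_x(P) = -3, f_y(P) = -2 (gradient nonzero, so P is smooth).
Step 3: tangent line at P: -3·(x − 0) + -2·(y − -1) = 0.
Expanding: -3*x - 2*y - 2 = 0.


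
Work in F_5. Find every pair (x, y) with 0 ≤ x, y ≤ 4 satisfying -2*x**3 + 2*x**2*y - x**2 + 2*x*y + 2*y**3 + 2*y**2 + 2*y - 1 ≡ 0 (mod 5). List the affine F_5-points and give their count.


Affine F_5-points: {(0, 1), (1, 4), (2, 4), (3, 4), (4, 0)}; count = 5.

For each of the 25 pairs (x, y) ∈ F_5², evaluate f(x, y) mod 5. Record the zeros.
  x = 0: [0↦4, 1↦0, 2↦2, 3↦2, 4↦2]  zeros at y ∈ {1}
  x = 1: [0↦1, 1↦1, 2↦2, 3↦1, 4↦0]  zeros at y ∈ {4}
  x = 2: [0↦4, 1↦2, 2↦1, 3↦3, 4↦0]  zeros at y ∈ {4}
  x = 3: [0↦1, 1↦1, 2↦2, 3↦1, 4↦0]  zeros at y ∈ {4}
  x = 4: [0↦0, 1↦1, 2↦3, 3↦3, 4↦3]  zeros at y ∈ {0}
Collecting zeros: affine points = {(0, 1), (1, 4), (2, 4), (3, 4), (4, 0)}.
Total count |C(F_5)_aff| = 5.


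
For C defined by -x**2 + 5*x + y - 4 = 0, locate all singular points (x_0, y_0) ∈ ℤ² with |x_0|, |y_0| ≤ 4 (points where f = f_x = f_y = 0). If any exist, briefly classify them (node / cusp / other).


No singular points in the scanned grid; C is smooth there.

Compute partial derivatives:
  f_x = 5 - 2*x.
  f_y = 1.
f_y = 1 is a nonzero constant, so f_y never vanishes: no point (x, y) can satisfy f = f_x = f_y = 0. In particular no (x, y) ∈ {−4, ..., 4}² is singular; the curve is smooth.


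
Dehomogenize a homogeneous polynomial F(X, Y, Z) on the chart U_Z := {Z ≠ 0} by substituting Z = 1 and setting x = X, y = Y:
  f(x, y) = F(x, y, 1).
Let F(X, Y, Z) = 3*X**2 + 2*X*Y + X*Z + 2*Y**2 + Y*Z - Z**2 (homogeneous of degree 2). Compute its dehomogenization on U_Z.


f(x, y) = 3*x**2 + 2*x*y + x + 2*y**2 + y - 1

On U_Z we set Z = 1. Each monomial c·X^i·Y^j·Z^k in F becomes c·x^i·y^j·1^k = c·x^i·y^j.
Substituting Z = 1: F(X, Y, 1) = 3*x**2 + 2*x*y + x + 2*y**2 + y - 1.
Note: deg(f) ≤ deg(F) = 2; strict inequality happens when F is divisible by Z (lost terms).


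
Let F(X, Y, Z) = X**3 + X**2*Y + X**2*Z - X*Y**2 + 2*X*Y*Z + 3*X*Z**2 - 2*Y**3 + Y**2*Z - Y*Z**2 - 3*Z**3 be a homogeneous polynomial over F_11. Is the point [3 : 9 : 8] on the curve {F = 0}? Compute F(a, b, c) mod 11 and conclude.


F(3,9,8) ≡ 3 (mod 11); P is NOT on the curve.

Evaluate F(3, 9, 8) term-by-term (mod 11).
  X**3 ↦ 1·27·1·1 = 27
  X**2*Y ↦ 1·9·9·1 = 81
  X**2*Z ↦ 1·9·1·8 = 72
  -X*Y**2 ↦ -1·3·81·1 = -243
  2*X*Y*Z ↦ 2·3·9·8 = 432
  3*X*Z**2 ↦ 3·3·1·64 = 576
  -2*Y**3 ↦ -2·1·729·1 = -1458
  Y**2*Z ↦ 1·1·81·8 = 648
  -Y*Z**2 ↦ -1·1·9·64 = -576
  -3*Z**3 ↦ -3·1·1·512 = -1536
Sum: F(3, 9, 8) = (27) + (81) + (72) + (-243) + (432) + (576) + (-1458) + (648) + (-576) + (-1536) = -1977.
Reducing mod 11: -1977 ≡ 3 (mod 11).
Since F(a, b, c) ≡ 3 ≠ 0 (mod 11), P does NOT lie on the curve.
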